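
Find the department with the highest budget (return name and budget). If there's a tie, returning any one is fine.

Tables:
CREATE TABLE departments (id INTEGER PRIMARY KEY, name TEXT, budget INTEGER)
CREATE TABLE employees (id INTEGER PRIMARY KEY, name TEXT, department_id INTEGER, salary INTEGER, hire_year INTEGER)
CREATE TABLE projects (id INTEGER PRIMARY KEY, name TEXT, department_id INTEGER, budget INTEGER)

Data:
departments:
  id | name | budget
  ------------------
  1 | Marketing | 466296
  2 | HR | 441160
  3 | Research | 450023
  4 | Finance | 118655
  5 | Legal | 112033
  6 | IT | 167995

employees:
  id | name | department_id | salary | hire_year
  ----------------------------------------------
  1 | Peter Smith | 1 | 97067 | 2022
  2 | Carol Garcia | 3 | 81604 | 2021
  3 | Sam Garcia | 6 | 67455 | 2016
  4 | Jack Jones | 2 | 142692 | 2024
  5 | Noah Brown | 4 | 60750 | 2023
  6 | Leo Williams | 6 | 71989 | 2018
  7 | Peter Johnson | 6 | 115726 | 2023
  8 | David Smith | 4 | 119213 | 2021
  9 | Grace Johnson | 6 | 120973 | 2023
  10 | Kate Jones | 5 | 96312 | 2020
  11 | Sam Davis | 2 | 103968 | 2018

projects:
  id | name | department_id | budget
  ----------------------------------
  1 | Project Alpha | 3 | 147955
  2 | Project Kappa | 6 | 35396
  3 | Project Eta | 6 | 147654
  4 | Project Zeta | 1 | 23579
SELECT name, budget FROM departments ORDER BY budget DESC LIMIT 1

Execution result:
name | budget
Marketing | 466296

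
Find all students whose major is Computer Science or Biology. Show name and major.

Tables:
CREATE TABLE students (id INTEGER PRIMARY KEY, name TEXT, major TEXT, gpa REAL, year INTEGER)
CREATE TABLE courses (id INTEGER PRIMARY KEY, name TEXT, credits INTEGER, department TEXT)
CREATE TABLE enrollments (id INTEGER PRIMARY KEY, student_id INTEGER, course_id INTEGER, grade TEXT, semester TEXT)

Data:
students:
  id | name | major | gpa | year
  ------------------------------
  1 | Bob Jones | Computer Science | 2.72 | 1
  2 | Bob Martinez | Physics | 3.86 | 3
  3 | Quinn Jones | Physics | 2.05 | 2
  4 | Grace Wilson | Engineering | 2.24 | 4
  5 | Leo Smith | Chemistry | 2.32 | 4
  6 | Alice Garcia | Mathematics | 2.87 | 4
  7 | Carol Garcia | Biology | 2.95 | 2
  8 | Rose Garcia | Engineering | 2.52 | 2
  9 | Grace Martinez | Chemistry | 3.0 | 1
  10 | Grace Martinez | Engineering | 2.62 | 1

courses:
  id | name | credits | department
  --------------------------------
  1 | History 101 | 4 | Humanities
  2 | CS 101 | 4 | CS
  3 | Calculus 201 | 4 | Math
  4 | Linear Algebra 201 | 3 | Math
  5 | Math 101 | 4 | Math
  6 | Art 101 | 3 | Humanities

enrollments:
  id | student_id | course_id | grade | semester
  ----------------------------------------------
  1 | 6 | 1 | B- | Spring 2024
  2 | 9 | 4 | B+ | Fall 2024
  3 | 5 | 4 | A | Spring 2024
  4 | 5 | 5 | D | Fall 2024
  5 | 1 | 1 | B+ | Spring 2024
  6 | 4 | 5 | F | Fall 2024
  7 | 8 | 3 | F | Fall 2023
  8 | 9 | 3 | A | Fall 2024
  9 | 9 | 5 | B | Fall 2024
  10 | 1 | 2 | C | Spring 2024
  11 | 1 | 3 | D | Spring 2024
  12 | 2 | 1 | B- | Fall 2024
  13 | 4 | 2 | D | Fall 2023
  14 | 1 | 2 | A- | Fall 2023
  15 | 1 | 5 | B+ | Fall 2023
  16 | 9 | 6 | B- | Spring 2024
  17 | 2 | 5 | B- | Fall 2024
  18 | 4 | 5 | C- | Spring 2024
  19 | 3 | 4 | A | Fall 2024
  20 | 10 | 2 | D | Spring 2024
SELECT name, major FROM students WHERE major IN ('Computer Science', 'Biology')

Execution result:
name | major
Bob Jones | Computer Science
Carol Garcia | Biology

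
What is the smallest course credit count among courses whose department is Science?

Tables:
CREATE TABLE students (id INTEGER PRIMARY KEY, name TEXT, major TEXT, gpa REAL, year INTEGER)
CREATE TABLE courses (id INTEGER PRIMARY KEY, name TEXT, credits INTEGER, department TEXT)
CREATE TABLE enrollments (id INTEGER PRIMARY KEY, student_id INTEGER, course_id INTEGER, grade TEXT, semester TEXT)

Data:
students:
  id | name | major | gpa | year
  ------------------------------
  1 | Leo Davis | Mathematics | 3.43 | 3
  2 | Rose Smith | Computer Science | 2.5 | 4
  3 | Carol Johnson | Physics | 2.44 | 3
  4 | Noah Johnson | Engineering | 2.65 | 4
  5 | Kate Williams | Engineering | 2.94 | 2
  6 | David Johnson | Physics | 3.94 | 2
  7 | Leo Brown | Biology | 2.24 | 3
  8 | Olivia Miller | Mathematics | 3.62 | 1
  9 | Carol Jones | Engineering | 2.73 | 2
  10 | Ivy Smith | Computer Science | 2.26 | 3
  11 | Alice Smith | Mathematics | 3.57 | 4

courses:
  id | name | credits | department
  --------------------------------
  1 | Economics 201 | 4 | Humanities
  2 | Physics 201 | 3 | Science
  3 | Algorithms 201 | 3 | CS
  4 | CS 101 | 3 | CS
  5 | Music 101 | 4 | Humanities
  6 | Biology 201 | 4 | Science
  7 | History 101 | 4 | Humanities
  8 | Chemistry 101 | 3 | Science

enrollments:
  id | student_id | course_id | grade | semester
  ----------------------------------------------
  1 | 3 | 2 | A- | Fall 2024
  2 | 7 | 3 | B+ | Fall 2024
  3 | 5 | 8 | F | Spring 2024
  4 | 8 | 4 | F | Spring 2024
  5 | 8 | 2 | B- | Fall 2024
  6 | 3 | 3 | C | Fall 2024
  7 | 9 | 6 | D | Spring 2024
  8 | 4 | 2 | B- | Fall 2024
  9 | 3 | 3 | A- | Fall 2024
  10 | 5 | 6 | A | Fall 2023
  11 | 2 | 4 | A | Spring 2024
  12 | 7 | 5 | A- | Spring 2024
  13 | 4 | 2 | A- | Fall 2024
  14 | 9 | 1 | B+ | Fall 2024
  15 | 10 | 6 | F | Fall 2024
SELECT MIN(credits) FROM courses WHERE department = 'Science'

Execution result:
3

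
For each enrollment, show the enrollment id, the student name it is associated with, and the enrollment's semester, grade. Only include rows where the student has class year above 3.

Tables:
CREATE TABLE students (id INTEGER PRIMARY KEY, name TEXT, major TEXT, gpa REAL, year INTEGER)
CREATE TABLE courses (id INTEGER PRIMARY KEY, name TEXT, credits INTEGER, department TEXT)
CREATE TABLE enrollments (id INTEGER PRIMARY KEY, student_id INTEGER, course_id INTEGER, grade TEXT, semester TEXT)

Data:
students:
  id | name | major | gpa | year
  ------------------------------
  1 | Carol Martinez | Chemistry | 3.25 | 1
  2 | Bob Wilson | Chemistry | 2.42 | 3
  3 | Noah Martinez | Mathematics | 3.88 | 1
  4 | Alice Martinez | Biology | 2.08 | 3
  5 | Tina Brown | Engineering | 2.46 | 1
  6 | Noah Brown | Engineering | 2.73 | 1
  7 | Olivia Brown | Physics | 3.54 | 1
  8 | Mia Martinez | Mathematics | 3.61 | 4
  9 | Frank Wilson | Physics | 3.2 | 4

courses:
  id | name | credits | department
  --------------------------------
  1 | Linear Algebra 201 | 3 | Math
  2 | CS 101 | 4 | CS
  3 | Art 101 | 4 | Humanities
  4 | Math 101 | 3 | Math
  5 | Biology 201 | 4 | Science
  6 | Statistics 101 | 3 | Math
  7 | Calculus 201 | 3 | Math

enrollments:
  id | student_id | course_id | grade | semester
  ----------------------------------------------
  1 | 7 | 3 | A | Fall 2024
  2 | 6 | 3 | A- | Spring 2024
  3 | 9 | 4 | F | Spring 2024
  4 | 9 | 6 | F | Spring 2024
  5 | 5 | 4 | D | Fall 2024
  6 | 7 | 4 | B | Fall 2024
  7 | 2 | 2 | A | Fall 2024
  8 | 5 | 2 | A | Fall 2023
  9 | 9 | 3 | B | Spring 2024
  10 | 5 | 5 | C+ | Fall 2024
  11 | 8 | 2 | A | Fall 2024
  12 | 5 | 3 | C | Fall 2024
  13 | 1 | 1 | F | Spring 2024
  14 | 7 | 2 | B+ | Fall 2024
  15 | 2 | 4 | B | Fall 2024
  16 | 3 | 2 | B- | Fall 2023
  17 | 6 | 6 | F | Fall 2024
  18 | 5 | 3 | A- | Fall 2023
SELECT c.id, p.name AS student, c.semester, c.grade FROM enrollments c JOIN students p ON c.student_id = p.id WHERE p.year > 3

Execution result:
id | student | semester | grade
3 | Frank Wilson | Spring 2024 | F
4 | Frank Wilson | Spring 2024 | F
9 | Frank Wilson | Spring 2024 | B
11 | Mia Martinez | Fall 2024 | A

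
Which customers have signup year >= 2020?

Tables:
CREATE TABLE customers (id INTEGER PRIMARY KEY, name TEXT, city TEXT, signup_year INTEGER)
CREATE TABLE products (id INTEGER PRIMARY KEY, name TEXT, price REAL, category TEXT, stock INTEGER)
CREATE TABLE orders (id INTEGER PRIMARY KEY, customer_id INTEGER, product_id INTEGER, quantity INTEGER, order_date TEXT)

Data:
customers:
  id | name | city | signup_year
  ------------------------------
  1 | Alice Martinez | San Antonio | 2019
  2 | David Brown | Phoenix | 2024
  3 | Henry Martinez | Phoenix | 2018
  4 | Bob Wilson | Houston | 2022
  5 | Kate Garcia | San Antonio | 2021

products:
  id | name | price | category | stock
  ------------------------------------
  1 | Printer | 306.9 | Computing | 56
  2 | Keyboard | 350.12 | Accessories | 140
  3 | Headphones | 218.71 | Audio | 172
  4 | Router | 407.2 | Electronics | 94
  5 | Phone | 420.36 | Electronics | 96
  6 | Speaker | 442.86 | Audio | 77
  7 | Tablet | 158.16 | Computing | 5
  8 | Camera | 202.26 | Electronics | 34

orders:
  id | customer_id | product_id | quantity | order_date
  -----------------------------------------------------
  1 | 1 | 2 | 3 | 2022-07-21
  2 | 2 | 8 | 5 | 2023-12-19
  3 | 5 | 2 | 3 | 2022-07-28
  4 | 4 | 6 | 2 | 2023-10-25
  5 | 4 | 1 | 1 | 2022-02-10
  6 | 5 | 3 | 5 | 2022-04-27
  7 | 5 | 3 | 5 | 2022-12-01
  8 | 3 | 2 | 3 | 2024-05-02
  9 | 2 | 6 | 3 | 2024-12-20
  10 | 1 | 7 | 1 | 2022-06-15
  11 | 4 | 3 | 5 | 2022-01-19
SELECT name, signup_year FROM customers WHERE signup_year >= 2020

Execution result:
name | signup_year
David Brown | 2024
Bob Wilson | 2022
Kate Garcia | 2021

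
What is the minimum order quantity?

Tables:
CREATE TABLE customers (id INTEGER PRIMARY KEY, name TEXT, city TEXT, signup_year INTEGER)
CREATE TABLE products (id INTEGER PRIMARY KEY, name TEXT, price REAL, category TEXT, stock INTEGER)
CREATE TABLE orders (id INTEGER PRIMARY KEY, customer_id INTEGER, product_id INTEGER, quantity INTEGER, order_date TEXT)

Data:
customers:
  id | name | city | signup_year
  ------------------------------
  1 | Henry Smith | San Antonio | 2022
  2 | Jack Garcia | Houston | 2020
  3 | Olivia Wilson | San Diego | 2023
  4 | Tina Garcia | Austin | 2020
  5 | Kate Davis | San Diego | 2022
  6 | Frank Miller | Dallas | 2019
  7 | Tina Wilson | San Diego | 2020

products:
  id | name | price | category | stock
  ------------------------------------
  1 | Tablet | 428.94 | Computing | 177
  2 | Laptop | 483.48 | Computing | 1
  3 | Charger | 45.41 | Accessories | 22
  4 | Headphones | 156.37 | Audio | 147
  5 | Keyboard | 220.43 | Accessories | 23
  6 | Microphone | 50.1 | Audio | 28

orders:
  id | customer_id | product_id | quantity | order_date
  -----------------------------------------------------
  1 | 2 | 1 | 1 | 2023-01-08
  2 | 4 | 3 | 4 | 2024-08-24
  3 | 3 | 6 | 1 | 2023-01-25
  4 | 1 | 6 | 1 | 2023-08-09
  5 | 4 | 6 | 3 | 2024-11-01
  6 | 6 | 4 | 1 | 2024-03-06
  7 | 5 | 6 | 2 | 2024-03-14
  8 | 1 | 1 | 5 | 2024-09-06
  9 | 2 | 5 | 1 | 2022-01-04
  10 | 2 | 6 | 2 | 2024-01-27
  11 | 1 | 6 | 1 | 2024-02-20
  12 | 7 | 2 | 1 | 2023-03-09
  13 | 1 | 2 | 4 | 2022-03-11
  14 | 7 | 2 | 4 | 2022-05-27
SELECT MIN(quantity) FROM orders

Execution result:
1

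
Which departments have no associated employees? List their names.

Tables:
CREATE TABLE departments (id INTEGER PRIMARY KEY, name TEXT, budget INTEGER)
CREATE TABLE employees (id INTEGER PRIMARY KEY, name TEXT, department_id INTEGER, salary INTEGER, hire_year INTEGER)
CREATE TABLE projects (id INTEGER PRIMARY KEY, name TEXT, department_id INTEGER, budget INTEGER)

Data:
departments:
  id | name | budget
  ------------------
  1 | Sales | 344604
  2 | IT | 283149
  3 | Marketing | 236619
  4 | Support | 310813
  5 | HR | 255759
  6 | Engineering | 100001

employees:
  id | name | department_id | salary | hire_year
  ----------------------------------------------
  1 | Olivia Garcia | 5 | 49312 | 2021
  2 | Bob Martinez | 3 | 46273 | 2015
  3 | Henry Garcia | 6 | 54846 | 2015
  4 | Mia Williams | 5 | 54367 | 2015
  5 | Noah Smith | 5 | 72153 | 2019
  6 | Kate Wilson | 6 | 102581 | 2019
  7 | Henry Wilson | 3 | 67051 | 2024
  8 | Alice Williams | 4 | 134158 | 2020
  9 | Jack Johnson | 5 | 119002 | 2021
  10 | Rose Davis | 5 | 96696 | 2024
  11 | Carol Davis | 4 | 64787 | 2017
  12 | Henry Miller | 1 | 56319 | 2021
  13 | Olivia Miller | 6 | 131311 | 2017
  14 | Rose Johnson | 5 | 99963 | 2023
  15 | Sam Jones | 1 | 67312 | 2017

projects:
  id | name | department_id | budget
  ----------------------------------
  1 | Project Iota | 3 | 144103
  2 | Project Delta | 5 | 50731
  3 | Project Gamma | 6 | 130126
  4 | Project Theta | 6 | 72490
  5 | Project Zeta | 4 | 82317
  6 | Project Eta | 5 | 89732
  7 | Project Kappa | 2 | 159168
SELECT p.name FROM departments p LEFT JOIN employees c ON c.department_id = p.id WHERE c.id IS NULL

Execution result:
IT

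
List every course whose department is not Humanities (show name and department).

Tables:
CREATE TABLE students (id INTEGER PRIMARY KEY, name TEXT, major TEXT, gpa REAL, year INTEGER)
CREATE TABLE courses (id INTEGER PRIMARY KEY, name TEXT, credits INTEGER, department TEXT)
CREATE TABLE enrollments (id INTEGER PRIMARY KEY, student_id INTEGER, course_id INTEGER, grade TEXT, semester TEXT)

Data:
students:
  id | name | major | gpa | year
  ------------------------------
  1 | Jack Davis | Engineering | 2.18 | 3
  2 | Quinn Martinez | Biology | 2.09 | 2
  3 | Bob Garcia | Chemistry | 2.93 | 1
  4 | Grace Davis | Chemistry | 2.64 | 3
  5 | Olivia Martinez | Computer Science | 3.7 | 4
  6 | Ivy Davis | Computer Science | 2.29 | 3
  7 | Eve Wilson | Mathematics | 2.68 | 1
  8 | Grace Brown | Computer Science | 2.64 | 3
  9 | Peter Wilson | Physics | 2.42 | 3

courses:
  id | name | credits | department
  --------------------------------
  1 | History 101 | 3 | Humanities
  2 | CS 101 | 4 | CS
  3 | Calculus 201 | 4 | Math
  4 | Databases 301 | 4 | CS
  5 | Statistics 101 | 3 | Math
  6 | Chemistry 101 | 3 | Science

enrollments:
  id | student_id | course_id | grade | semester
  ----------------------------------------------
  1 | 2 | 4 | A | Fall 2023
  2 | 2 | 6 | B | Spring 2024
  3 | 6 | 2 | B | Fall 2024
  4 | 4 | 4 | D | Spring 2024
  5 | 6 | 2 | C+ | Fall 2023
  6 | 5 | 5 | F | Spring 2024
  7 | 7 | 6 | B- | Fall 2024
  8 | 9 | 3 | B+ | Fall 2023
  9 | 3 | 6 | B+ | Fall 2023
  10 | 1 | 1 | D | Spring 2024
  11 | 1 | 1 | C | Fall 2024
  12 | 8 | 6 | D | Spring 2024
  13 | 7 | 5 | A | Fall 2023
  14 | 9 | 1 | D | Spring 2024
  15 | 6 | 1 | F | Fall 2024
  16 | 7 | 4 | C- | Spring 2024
SELECT name, department FROM courses WHERE department <> 'Humanities'

Execution result:
name | department
CS 101 | CS
Calculus 201 | Math
Databases 301 | CS
Statistics 101 | Math
Chemistry 101 | Science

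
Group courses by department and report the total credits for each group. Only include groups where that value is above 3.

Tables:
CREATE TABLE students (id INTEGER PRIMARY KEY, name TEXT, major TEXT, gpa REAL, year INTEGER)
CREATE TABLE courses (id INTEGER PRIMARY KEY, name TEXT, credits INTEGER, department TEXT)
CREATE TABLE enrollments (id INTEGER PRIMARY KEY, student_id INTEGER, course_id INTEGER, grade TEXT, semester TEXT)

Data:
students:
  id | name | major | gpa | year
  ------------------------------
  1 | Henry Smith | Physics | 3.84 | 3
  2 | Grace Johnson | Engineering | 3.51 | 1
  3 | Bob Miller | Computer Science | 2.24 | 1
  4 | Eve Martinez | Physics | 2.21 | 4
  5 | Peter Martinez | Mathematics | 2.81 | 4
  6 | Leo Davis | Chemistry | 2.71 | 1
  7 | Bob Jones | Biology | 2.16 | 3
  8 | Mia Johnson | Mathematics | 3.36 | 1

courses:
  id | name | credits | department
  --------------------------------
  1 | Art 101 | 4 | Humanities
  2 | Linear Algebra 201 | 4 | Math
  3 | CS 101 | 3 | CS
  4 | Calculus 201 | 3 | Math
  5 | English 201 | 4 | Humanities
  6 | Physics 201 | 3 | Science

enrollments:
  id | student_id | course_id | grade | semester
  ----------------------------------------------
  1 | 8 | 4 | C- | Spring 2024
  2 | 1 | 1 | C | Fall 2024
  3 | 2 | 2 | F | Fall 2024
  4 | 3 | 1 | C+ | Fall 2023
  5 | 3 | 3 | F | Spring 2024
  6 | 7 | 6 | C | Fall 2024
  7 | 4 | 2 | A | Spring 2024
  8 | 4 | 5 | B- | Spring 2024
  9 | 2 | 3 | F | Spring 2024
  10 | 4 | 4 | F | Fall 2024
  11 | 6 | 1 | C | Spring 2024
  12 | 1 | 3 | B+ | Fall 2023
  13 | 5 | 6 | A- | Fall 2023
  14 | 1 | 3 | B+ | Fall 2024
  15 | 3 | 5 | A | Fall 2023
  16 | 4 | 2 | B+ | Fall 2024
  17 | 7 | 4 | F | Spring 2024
SELECT department, SUM(credits) AS sum_credits FROM courses GROUP BY department HAVING SUM(credits) > 3

Execution result:
department | sum_credits
Humanities | 8
Math | 7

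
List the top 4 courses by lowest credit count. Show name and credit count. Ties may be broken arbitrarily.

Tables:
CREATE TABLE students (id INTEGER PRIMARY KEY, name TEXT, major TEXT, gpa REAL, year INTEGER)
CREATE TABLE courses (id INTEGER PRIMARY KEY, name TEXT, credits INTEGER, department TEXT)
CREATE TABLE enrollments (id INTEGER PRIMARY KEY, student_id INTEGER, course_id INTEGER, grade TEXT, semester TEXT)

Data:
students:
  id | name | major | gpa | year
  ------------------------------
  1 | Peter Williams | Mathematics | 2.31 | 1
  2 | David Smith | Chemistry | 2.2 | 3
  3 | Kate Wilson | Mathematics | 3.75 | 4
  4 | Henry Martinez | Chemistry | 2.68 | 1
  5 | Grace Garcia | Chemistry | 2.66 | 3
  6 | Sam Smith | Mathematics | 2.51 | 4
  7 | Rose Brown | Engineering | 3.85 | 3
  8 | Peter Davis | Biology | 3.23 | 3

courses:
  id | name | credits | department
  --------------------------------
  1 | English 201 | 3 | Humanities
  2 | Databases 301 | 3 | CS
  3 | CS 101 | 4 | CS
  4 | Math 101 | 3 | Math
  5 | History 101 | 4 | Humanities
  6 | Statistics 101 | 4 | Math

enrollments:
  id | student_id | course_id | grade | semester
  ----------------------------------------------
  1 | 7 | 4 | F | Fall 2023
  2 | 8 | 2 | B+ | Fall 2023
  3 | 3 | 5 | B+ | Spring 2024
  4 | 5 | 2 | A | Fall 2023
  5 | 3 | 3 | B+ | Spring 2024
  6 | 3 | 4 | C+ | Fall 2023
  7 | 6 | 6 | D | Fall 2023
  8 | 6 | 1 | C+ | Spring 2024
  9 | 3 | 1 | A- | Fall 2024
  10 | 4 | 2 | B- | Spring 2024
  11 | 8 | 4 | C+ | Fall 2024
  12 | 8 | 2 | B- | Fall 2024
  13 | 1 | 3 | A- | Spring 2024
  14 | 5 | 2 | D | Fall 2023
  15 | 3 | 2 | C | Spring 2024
SELECT name, credits FROM courses ORDER BY credits ASC LIMIT 4

Execution result:
name | credits
English 201 | 3
Databases 301 | 3
Math 101 | 3
CS 101 | 4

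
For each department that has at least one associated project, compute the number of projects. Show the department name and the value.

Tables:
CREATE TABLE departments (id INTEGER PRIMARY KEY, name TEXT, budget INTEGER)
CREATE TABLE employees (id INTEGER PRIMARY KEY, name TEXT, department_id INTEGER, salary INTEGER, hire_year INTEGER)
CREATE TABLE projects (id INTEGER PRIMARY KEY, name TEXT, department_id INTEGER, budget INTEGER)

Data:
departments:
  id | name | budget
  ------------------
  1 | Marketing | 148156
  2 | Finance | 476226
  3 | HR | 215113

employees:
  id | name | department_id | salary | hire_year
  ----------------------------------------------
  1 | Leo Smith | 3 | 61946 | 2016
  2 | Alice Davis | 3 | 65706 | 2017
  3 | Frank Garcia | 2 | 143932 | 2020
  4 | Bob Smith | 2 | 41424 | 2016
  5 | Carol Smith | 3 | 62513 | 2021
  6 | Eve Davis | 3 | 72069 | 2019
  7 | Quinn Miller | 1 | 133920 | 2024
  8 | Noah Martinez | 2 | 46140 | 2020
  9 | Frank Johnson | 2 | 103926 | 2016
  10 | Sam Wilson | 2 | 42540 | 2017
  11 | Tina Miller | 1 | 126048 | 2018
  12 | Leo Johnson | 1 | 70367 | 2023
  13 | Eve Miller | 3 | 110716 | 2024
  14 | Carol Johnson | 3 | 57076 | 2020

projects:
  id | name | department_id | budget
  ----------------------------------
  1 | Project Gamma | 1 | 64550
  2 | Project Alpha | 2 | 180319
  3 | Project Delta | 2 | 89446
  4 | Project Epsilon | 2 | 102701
SELECT p.name, COUNT(*) AS n FROM projects c JOIN departments p ON c.department_id = p.id GROUP BY p.id, p.name

Execution result:
name | n
Marketing | 1
Finance | 3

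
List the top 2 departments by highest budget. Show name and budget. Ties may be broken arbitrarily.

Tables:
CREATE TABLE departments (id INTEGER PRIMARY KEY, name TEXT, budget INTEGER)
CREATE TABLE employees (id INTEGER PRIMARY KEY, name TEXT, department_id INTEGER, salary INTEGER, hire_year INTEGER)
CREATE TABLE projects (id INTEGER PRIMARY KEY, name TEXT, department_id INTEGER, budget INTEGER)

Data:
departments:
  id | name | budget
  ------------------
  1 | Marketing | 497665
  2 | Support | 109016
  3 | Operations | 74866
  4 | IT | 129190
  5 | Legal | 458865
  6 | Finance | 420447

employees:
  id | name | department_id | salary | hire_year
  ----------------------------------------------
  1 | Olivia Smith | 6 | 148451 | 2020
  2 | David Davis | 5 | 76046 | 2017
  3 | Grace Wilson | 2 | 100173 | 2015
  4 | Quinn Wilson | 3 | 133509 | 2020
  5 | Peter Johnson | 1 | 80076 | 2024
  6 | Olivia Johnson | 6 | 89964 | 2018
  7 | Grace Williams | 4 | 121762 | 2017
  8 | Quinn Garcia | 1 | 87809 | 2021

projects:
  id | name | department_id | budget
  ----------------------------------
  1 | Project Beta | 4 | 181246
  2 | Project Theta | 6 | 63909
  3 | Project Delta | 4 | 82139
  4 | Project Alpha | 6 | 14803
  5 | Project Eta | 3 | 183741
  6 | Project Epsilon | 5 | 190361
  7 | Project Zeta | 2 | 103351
SELECT name, budget FROM departments ORDER BY budget DESC LIMIT 2

Execution result:
name | budget
Marketing | 497665
Legal | 458865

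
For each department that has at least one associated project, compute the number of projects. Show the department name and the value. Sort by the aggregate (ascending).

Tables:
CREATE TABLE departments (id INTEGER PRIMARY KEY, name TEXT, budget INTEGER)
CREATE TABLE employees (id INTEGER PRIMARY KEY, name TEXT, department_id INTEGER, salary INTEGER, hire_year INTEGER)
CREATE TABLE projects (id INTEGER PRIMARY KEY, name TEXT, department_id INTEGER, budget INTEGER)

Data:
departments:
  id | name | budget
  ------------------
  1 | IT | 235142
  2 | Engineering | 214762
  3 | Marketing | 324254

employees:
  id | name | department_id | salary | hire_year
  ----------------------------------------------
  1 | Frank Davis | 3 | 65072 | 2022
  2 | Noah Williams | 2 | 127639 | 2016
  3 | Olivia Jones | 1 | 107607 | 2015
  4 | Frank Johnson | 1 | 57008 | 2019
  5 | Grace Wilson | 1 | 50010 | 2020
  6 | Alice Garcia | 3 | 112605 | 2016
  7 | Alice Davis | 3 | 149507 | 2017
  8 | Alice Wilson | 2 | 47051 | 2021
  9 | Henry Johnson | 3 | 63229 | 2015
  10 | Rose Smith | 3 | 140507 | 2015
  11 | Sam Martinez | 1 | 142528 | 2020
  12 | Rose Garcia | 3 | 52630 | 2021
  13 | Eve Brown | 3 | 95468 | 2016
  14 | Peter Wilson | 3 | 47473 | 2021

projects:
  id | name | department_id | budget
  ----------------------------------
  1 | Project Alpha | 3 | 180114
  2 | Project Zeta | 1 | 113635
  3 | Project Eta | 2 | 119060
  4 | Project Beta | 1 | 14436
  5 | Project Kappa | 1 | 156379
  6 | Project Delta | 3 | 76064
SELECT p.name, COUNT(*) AS n FROM projects c JOIN departments p ON c.department_id = p.id GROUP BY p.id, p.name ORDER BY n ASC

Execution result:
name | n
Engineering | 1
Marketing | 2
IT | 3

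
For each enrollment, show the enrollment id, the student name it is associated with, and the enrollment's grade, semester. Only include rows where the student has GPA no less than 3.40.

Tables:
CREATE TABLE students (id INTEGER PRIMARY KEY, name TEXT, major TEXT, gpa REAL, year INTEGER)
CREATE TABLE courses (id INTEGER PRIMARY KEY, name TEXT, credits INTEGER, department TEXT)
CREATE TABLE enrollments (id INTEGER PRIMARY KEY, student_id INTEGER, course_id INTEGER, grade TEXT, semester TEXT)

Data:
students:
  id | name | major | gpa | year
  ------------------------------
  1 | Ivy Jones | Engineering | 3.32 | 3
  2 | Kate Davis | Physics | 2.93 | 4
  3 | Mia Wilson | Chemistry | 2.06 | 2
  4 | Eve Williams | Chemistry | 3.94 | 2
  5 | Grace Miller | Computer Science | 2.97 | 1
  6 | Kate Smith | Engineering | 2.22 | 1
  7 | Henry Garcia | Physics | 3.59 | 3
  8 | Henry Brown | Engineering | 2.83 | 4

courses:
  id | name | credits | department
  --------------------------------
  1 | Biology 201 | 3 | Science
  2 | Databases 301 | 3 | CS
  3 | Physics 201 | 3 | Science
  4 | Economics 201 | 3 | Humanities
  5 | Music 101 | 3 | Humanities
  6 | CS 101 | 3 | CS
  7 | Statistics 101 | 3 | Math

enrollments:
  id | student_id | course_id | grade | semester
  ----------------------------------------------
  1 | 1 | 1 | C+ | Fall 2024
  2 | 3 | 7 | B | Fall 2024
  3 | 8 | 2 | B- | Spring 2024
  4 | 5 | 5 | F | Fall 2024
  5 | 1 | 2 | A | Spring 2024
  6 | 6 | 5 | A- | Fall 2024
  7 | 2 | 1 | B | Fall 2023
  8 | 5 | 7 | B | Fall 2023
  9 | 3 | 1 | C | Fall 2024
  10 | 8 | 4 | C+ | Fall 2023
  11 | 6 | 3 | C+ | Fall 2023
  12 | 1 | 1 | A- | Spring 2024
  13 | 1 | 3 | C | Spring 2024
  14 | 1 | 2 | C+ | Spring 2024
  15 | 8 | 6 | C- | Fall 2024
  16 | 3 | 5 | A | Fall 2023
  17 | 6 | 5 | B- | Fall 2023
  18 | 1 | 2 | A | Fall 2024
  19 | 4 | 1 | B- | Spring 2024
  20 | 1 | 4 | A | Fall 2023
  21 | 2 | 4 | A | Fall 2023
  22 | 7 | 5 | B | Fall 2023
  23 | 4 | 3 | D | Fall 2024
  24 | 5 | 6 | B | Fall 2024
SELECT c.id, p.name AS student, c.grade, c.semester FROM enrollments c JOIN students p ON c.student_id = p.id WHERE p.gpa >= 3.4

Execution result:
id | student | grade | semester
19 | Eve Williams | B- | Spring 2024
22 | Henry Garcia | B | Fall 2023
23 | Eve Williams | D | Fall 2024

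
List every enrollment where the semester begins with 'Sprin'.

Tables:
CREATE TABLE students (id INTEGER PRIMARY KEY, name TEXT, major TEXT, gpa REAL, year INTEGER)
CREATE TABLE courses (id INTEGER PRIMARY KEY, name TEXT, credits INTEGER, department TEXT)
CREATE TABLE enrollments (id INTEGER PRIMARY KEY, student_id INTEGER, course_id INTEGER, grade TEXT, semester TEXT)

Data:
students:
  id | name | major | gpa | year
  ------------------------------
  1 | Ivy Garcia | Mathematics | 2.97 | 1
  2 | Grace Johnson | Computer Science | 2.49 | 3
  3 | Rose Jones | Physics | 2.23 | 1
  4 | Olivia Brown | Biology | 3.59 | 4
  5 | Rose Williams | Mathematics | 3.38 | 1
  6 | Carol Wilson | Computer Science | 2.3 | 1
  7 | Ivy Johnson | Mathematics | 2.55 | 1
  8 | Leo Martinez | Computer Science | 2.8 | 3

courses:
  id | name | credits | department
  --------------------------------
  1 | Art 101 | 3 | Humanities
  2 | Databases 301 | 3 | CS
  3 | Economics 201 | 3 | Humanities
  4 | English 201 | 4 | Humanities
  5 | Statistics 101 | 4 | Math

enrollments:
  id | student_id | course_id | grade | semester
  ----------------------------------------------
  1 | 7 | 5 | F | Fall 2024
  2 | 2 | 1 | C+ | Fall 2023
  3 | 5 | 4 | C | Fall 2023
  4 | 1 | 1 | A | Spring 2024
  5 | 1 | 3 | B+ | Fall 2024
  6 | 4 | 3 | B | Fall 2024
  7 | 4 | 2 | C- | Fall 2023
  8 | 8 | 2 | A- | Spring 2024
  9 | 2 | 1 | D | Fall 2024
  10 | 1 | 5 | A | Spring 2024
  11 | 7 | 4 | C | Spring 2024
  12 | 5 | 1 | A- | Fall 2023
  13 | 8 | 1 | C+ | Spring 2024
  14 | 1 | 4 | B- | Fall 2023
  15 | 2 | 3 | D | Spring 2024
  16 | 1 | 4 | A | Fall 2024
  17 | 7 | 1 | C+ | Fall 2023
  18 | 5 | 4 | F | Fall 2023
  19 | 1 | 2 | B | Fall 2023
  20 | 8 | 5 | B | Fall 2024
SELECT id, semester FROM enrollments WHERE semester LIKE 'Sprin%'

Execution result:
id | semester
4 | Spring 2024
8 | Spring 2024
10 | Spring 2024
11 | Spring 2024
13 | Spring 2024
15 | Spring 2024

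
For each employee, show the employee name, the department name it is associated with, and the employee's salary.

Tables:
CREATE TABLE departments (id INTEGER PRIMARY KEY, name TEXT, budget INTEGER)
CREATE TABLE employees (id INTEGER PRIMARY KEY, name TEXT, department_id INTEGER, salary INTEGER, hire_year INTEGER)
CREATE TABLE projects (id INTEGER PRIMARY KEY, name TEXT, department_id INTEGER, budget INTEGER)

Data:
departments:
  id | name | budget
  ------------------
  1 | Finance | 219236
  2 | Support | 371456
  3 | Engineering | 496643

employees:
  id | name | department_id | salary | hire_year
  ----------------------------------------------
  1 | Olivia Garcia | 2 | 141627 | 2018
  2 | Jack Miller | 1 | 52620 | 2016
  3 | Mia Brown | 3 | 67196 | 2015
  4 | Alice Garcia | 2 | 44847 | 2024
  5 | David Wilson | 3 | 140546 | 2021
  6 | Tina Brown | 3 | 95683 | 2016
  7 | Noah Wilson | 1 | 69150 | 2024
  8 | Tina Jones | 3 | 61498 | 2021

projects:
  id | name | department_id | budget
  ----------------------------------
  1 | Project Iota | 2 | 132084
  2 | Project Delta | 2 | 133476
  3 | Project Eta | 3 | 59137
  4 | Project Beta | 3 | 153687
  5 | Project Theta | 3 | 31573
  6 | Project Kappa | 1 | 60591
SELECT c.name, p.name AS department, c.salary FROM employees c JOIN departments p ON c.department_id = p.id

Execution result:
name | department | salary
Olivia Garcia | Support | 141627
Jack Miller | Finance | 52620
Mia Brown | Engineering | 67196
Alice Garcia | Support | 44847
David Wilson | Engineering | 140546
Tina Brown | Engineering | 95683
Noah Wilson | Finance | 69150
Tina Jones | Engineering | 61498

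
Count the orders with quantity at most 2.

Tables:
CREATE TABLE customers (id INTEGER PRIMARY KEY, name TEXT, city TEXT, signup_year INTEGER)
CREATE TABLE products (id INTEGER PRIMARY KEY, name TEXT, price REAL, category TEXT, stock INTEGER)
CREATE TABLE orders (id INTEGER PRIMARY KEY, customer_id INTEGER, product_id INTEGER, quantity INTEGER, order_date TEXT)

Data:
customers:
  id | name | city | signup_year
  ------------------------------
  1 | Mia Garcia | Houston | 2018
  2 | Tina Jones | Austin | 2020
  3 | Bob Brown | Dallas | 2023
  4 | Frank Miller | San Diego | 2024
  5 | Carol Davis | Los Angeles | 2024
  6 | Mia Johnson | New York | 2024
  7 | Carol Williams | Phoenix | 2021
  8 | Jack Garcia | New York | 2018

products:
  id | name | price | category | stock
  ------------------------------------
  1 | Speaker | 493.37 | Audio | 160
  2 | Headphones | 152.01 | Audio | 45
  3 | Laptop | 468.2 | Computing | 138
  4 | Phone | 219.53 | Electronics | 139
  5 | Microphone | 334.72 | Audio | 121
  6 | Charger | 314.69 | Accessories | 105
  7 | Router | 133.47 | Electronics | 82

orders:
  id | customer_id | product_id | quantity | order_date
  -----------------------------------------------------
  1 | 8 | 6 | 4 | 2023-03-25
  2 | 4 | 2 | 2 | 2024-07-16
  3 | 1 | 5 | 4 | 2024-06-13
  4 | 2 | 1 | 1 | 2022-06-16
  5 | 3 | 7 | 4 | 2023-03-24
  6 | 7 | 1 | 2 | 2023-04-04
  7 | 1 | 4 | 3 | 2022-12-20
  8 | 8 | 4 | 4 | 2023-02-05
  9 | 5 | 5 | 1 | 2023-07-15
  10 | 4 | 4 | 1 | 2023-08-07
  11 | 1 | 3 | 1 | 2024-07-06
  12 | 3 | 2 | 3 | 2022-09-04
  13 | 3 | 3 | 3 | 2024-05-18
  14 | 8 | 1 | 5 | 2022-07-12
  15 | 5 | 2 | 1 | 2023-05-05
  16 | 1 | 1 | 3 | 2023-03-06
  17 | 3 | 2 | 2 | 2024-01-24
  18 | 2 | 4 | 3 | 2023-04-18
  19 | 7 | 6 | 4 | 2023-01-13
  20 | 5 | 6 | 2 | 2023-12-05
SELECT COUNT(*) FROM orders WHERE quantity <= 2

Execution result:
9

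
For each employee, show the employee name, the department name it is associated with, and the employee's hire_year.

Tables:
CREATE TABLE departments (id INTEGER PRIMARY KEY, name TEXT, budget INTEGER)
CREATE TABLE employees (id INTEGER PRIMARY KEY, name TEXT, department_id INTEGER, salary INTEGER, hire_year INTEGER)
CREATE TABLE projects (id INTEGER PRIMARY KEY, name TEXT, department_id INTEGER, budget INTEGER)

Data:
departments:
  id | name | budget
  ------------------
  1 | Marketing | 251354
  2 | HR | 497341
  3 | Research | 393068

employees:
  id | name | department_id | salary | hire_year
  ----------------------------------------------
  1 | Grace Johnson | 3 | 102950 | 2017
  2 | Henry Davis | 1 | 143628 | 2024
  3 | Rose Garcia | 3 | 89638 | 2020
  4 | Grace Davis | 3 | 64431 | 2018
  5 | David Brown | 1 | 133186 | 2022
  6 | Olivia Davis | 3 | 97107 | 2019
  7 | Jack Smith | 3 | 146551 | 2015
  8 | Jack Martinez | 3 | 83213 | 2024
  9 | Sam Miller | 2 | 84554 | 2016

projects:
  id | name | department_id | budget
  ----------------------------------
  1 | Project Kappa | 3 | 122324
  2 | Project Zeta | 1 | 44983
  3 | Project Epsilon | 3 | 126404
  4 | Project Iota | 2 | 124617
SELECT c.name, p.name AS department, c.hire_year FROM employees c JOIN departments p ON c.department_id = p.id

Execution result:
name | department | hire_year
Grace Johnson | Research | 2017
Henry Davis | Marketing | 2024
Rose Garcia | Research | 2020
Grace Davis | Research | 2018
David Brown | Marketing | 2022
Olivia Davis | Research | 2019
Jack Smith | Research | 2015
Jack Martinez | Research | 2024
Sam Miller | HR | 2016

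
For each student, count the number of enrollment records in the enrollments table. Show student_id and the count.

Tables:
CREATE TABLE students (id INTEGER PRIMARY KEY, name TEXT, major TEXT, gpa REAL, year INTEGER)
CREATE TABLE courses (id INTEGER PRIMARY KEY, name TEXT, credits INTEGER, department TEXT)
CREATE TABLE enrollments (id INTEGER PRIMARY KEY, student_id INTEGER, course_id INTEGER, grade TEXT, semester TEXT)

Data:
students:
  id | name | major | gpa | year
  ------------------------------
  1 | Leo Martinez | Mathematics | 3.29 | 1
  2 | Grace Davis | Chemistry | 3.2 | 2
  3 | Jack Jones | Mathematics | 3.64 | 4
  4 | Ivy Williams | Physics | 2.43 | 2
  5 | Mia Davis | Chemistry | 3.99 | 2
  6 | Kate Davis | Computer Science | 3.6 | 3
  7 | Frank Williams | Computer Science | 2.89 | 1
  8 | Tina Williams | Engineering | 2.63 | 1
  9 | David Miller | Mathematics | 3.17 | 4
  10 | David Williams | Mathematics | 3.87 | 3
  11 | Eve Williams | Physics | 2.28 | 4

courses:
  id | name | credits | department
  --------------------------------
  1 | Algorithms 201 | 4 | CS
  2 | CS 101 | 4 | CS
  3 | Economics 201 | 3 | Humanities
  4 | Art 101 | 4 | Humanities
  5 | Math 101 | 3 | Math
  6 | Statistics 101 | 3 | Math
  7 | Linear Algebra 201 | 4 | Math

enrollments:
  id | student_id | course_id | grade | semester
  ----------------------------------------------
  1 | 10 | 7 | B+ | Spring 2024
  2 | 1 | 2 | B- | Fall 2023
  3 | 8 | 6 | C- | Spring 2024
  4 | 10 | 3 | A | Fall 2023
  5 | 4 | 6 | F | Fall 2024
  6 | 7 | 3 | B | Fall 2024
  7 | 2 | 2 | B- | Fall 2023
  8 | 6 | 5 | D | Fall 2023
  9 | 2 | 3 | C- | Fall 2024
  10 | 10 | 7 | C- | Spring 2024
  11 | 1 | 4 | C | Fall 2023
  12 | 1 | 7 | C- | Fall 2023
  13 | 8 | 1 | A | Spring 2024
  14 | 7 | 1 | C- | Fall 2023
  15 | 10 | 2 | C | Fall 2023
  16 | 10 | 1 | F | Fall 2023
SELECT student_id, COUNT(*) AS enrollment_count FROM enrollments GROUP BY student_id

Execution result:
student_id | enrollment_count
1 | 3
2 | 2
4 | 1
6 | 1
7 | 2
8 | 2
10 | 5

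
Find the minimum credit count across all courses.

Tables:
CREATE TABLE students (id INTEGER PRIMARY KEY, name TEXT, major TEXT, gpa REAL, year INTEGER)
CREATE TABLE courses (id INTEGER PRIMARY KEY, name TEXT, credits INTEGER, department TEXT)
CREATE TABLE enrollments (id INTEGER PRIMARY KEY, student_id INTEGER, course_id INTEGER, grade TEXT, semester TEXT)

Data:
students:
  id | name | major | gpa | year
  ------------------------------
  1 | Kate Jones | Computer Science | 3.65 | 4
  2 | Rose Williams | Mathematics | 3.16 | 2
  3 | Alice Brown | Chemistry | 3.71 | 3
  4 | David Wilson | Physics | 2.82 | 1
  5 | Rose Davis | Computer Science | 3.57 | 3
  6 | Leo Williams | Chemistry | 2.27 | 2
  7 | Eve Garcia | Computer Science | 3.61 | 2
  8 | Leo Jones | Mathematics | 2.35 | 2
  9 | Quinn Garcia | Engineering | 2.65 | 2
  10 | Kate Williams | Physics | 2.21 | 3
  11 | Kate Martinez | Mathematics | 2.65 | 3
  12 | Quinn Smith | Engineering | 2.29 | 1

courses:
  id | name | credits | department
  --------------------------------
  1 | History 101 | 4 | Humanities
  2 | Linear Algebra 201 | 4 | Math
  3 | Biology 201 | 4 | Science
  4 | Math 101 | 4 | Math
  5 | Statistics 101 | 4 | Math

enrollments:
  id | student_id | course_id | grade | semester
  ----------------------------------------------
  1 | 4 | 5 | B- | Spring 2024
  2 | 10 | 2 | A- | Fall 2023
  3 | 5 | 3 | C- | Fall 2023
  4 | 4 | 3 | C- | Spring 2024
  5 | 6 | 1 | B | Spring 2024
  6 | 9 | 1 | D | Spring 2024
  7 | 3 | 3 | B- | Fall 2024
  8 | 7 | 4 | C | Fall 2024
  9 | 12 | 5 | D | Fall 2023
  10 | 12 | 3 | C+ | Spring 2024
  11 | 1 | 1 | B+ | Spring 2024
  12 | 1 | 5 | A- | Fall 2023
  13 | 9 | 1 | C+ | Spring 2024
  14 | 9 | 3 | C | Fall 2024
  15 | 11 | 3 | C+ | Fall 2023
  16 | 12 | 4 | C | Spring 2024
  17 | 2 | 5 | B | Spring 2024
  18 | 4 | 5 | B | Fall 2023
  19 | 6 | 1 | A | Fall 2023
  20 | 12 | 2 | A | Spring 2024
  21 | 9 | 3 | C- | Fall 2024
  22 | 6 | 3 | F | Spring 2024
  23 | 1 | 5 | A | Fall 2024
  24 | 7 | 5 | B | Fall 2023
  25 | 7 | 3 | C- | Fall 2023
SELECT MIN(credits) FROM courses

Execution result:
4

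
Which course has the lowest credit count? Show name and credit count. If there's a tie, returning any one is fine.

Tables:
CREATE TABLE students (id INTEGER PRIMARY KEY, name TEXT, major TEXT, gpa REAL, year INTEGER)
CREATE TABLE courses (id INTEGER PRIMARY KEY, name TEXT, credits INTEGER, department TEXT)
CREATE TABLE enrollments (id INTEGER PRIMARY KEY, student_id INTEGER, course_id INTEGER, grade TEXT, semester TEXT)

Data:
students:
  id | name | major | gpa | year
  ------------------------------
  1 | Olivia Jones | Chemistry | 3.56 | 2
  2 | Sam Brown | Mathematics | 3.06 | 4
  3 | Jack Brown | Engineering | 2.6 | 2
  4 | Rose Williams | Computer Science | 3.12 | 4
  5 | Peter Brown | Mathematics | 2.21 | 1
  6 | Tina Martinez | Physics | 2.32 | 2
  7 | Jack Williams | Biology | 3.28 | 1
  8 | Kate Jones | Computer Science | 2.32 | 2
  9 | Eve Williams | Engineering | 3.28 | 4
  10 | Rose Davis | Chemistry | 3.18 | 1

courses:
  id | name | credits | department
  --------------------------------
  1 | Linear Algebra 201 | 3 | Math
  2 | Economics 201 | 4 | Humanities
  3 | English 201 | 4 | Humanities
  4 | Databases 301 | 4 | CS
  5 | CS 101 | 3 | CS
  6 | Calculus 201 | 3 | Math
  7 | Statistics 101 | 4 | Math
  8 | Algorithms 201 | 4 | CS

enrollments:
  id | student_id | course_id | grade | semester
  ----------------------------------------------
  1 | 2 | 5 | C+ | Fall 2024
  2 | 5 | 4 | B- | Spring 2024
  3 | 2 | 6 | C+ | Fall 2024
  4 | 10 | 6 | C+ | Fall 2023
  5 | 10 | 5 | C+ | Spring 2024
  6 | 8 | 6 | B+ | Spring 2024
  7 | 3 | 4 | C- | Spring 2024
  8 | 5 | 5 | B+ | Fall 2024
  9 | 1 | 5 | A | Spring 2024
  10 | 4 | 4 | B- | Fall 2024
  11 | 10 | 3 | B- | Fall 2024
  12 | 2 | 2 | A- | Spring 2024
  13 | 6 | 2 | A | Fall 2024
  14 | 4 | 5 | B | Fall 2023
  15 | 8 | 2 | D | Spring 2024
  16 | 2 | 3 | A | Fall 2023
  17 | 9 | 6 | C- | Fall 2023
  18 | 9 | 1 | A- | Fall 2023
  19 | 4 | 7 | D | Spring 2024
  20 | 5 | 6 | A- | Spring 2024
SELECT name, credits FROM courses ORDER BY credits ASC LIMIT 1

Execution result:
name | credits
Linear Algebra 201 | 3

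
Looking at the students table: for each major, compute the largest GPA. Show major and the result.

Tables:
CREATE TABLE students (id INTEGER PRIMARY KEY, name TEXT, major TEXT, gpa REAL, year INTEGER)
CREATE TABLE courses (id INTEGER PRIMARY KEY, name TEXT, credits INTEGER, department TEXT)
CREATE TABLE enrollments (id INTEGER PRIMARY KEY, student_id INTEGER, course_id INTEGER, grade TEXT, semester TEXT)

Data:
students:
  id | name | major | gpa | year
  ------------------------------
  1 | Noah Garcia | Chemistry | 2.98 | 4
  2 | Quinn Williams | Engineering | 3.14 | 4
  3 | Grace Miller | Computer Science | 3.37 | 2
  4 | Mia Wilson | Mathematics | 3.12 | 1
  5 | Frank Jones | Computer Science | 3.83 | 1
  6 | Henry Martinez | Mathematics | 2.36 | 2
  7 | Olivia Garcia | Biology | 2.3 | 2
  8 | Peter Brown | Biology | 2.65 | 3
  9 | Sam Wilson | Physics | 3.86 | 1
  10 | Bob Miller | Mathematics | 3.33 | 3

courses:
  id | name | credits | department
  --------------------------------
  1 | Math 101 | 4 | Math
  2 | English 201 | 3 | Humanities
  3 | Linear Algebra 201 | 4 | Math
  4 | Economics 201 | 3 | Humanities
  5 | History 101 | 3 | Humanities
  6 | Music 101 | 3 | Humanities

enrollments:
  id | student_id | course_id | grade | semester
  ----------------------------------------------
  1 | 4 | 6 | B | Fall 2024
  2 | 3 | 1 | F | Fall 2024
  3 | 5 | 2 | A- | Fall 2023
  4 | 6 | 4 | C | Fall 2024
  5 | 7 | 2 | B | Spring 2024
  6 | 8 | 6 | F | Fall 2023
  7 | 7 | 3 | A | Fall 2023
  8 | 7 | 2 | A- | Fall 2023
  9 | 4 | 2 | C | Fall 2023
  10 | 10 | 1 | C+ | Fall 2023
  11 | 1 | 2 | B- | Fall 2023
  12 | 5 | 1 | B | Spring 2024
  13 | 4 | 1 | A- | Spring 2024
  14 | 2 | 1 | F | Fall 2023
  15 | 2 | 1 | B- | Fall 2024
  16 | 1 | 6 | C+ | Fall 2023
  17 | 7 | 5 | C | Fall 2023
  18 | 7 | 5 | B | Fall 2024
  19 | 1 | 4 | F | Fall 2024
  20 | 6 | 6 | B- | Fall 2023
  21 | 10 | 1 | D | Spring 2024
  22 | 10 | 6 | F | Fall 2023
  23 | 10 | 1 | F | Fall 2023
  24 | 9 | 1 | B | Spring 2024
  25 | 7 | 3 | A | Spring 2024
SELECT major, MAX(gpa) AS max_gpa FROM students GROUP BY major

Execution result:
major | max_gpa
Biology | 2.65
Chemistry | 2.98
Computer Science | 3.83
Engineering | 3.14
Mathematics | 3.33
Physics | 3.86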